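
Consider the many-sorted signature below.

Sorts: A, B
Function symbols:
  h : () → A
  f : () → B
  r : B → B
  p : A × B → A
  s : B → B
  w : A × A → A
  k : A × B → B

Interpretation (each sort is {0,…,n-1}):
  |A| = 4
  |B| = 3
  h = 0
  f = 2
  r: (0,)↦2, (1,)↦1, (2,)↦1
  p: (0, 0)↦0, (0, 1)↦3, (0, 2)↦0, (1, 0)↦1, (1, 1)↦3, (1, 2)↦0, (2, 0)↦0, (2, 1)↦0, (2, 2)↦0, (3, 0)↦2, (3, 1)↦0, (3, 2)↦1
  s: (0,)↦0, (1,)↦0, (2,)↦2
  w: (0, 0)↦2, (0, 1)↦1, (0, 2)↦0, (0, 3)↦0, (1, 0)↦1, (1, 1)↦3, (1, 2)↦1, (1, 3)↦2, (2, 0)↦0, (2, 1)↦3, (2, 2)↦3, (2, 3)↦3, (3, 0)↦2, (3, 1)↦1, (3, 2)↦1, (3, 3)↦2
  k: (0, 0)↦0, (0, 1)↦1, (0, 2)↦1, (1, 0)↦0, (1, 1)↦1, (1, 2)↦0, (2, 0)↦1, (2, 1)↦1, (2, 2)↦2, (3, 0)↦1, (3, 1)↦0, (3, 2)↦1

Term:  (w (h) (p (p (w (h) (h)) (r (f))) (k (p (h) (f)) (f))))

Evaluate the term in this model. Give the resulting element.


  h = 0
  h = 0
  h = 0
  (w (h) (h)) = w(0, 0) = 2
  f = 2
  (r (f)) = r(2,) = 1
  (p (w (h) (h)) (r (f))) = p(2, 1) = 0
  h = 0
  f = 2
  (p (h) (f)) = p(0, 2) = 0
  f = 2
  (k (p (h) (f)) (f)) = k(0, 2) = 1
  (p (p (w (h) (h)) (r (f))) (k (p (h) (f)) (f))) = p(0, 1) = 3
  (w (h) (p (p (w (h) (h)) (r (f))) (k (p (h) (f)) (f)))) = w(0, 3) = 0

value = 0


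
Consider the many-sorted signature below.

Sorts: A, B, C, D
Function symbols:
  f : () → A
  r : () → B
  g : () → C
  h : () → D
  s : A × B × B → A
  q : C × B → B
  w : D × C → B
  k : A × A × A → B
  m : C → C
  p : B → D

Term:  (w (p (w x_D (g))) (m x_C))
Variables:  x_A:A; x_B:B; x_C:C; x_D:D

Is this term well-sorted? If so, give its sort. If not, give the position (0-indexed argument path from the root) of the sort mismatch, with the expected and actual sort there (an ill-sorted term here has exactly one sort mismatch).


      x_D : D
      (g) : C
    (w x_D (g)) : B
  (p (w x_D (g))) : D
    x_C : C
  (m x_C) : C
(w (p (w x_D (g))) (m x_C)) : B

well-sorted; sort = B


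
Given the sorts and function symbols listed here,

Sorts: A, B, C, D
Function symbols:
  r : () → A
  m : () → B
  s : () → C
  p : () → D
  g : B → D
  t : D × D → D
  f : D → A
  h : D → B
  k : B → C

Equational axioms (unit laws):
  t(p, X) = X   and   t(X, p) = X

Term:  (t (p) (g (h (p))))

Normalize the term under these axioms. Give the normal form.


1. (t (p) (g (h (p))))  →  (g (h (p)))

normal form = (g (h (p)))


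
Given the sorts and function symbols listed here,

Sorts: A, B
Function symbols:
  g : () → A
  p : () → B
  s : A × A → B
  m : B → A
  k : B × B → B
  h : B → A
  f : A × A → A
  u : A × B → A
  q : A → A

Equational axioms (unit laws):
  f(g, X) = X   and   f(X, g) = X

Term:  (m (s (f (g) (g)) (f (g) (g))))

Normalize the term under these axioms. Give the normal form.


normal form = (m (s (g) (g)))

1. (m (s (f (g) (g)) (f (g) (g))))  →  (m (s (g) (f (g) (g))))
2. (m (s (g) (f (g) (g))))  →  (m (s (g) (g)))


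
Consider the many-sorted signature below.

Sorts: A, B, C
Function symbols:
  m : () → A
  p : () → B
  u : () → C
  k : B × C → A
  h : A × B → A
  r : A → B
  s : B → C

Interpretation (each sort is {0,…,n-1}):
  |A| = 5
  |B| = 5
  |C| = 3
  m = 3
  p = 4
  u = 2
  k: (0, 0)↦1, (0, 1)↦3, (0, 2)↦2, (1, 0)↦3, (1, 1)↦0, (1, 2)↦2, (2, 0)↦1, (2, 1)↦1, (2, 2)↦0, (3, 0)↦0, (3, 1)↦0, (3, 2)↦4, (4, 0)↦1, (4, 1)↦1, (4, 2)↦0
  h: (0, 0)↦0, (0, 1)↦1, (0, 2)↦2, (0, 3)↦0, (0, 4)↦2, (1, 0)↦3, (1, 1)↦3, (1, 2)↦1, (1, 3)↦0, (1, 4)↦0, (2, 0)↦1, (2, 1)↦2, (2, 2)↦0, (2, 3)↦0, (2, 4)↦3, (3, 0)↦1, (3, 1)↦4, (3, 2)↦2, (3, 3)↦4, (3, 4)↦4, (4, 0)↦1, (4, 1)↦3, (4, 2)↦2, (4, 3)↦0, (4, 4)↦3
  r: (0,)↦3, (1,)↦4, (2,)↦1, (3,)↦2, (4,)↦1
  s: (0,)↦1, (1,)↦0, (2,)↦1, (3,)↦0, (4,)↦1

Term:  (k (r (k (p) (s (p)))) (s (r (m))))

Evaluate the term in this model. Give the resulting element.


value = 1

  p = 4
  p = 4
  (s (p)) = s(4,) = 1
  (k (p) (s (p))) = k(4, 1) = 1
  (r (k (p) (s (p)))) = r(1,) = 4
  m = 3
  (r (m)) = r(3,) = 2
  (s (r (m))) = s(2,) = 1
  (k (r (k (p) (s (p)))) (s (r (m)))) = k(4, 1) = 1


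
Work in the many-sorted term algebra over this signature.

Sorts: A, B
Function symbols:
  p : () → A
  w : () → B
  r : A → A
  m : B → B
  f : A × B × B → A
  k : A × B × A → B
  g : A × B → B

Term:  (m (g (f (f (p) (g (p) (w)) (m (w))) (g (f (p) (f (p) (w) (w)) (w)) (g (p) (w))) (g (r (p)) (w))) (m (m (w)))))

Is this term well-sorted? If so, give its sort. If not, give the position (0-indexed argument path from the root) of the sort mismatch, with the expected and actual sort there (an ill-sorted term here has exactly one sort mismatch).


        (p) : A
          (p) : A
          (w) : B
        (g (p) (w)) : B
          (w) : B
        (m (w)) : B
      (f (p) (g (p) (w)) (m (w))) : A
          (p) : A
            (p) : A
            (w) : B
            (w) : B
          (f (p) (w) (w)) : A
          (w) : B
        (f (p) (f (p) (w) (w)) (w)) : ✗ arg 1 at [0, 0, 1, 0, 1] has sort A, expected B
          (p) : A
          (w) : B
        (g (p) (w)) : B
          (p) : A
        (r (p)) : A
        (w) : B
      (g (r (p)) (w)) : B
        (w) : B
      (m (w)) : B
    (m (m (w))) : B

ill-sorted at position [0, 0, 1, 0, 1]: expected B, got A


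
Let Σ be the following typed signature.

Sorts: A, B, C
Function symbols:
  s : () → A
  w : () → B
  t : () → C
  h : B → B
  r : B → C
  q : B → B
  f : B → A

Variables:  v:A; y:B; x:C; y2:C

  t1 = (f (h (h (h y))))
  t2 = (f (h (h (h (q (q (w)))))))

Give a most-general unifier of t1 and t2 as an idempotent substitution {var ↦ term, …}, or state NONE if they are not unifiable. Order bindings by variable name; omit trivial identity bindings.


{y ↦ (q (q (w)))}


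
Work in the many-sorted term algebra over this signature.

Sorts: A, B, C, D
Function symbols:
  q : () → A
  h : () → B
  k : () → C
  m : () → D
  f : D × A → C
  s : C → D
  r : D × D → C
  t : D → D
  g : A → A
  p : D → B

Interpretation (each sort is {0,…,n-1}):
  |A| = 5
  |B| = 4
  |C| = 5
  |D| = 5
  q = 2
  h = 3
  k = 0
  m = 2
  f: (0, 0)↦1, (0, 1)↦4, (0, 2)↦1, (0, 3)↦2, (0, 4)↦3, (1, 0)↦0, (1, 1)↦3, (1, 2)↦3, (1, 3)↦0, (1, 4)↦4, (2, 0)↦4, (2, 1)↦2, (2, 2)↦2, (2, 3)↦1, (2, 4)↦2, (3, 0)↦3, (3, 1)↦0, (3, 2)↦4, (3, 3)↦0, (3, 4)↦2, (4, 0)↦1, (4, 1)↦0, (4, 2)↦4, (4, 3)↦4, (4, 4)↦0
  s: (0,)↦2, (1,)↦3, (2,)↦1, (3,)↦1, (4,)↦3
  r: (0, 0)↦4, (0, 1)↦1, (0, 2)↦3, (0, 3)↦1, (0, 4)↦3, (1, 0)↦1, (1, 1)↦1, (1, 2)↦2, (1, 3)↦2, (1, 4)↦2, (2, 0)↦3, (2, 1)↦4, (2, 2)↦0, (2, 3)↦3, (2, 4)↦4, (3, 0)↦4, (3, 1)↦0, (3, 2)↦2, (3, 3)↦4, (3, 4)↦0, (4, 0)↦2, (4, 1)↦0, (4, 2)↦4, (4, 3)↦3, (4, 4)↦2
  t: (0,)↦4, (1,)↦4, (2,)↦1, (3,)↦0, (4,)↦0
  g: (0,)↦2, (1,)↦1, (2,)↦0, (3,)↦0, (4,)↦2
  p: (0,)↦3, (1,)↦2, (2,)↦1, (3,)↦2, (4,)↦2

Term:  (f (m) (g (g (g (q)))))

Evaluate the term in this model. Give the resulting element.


  m = 2
  q = 2
  (g (q)) = g(2,) = 0
  (g (g (q))) = g(0,) = 2
  (g (g (g (q)))) = g(2,) = 0
  (f (m) (g (g (g (q))))) = f(2, 0) = 4

value = 4


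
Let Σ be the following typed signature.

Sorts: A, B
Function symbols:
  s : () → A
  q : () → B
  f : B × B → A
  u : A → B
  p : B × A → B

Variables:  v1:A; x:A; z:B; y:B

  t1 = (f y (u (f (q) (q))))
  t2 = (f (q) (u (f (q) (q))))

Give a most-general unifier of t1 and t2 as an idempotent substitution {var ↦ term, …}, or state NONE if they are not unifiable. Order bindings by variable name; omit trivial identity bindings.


{y ↦ (q)}


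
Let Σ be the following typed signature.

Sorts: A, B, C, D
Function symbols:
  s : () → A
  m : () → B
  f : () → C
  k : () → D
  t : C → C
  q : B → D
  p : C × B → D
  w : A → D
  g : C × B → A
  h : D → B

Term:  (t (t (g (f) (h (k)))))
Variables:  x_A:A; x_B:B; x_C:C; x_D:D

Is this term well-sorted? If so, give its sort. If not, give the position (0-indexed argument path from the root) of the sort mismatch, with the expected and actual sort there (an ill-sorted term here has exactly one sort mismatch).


ill-sorted at position [0, 0]: expected C, got A

      (f) : C
        (k) : D
      (h (k)) : B
    (g (f) (h (k))) : A
  (t (g (f) (h (k)))) : ✗ arg 0 at [0, 0] has sort A, expected C


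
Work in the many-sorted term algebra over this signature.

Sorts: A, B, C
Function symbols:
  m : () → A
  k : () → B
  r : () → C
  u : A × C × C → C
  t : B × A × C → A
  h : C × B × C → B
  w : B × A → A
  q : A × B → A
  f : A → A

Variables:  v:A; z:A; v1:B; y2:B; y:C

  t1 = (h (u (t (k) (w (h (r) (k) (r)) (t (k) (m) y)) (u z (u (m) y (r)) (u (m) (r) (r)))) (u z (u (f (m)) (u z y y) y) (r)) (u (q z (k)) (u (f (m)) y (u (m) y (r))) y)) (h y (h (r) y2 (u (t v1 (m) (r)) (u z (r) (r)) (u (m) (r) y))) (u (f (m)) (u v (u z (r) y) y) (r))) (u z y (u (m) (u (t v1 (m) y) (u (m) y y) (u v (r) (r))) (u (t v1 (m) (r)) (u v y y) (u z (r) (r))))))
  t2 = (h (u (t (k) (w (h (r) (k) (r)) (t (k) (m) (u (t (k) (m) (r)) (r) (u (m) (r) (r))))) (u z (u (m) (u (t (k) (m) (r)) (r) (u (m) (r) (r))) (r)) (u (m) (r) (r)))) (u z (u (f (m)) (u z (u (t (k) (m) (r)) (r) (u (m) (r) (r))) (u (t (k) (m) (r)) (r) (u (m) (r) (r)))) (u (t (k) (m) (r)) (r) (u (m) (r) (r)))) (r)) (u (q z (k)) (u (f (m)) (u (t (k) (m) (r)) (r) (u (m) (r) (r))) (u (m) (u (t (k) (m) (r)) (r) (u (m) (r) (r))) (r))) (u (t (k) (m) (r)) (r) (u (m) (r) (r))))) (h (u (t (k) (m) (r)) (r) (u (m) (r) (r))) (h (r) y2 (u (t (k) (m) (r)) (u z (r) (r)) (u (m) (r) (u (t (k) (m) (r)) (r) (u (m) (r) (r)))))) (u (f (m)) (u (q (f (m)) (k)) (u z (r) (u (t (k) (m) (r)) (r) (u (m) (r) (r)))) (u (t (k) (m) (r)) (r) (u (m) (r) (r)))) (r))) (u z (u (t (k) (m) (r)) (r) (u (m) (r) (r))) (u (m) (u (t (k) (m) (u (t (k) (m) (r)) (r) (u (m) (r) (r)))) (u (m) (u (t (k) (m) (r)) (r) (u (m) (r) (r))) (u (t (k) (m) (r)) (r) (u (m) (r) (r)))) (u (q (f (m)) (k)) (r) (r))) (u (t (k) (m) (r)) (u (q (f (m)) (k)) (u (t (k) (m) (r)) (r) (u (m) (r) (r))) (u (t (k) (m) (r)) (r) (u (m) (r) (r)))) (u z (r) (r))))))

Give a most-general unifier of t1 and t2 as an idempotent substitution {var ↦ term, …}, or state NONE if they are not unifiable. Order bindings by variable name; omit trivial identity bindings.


{v ↦ (q (f (m)) (k)), v1 ↦ (k), y ↦ (u (t (k) (m) (r)) (r) (u (m) (r) (r)))}


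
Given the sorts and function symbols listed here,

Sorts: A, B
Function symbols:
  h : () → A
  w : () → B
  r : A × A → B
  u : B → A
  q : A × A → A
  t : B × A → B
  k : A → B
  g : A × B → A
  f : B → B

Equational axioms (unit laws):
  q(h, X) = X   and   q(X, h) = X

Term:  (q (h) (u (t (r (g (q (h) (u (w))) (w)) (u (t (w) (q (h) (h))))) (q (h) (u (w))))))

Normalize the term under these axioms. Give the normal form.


normal form = (u (t (r (g (u (w)) (w)) (u (t (w) (h)))) (u (w))))

1. (q (h) (u (t (r (g (q (h) (u (w))) (w)) (u (t (w) (q (h) (h))))) (q (h) (u (w))))))  →  (u (t (r (g (q (h) (u (w))) (w)) (u (t (w) (q (h) (h))))) (q (h) (u (w)))))
2. (u (t (r (g (q (h) (u (w))) (w)) (u (t (w) (q (h) (h))))) (q (h) (u (w)))))  →  (u (t (r (g (u (w)) (w)) (u (t (w) (q (h) (h))))) (q (h) (u (w)))))
3. (u (t (r (g (u (w)) (w)) (u (t (w) (q (h) (h))))) (q (h) (u (w)))))  →  (u (t (r (g (u (w)) (w)) (u (t (w) (h)))) (q (h) (u (w)))))
4. (u (t (r (g (u (w)) (w)) (u (t (w) (h)))) (q (h) (u (w)))))  →  (u (t (r (g (u (w)) (w)) (u (t (w) (h)))) (u (w))))


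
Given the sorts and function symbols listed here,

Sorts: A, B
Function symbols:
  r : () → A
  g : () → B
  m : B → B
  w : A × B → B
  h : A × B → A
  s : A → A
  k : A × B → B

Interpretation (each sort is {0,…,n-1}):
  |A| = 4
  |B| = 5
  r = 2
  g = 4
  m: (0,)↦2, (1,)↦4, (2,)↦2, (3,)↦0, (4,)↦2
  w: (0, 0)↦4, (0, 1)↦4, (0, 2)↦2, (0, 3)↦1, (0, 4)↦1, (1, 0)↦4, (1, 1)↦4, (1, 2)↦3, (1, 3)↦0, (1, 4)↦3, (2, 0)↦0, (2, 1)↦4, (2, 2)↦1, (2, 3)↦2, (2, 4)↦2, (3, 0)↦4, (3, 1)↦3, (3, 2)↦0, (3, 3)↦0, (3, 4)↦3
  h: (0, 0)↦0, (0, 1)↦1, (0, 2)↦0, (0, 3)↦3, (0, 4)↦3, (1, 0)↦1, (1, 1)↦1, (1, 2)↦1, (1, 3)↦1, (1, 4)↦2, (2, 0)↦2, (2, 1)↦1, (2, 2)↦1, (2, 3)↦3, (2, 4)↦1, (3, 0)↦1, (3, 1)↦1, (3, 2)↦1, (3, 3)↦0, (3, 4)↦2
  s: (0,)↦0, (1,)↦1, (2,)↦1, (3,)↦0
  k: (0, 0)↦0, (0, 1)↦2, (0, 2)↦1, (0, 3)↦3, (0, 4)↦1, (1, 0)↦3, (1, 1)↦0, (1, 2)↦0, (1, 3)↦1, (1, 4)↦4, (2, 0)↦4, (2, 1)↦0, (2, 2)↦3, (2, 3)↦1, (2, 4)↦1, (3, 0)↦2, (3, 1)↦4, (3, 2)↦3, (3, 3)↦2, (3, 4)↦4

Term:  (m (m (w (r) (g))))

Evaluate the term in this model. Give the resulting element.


value = 2

  r = 2
  g = 4
  (w (r) (g)) = w(2, 4) = 2
  (m (w (r) (g))) = m(2,) = 2
  (m (m (w (r) (g)))) = m(2,) = 2


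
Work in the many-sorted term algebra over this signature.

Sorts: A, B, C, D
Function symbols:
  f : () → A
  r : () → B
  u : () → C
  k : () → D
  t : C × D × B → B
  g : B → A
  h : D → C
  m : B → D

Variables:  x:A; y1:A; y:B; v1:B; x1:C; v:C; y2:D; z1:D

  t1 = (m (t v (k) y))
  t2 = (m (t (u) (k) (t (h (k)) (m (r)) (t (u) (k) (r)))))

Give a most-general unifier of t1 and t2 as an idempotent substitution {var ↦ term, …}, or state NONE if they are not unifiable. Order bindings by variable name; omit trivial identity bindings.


{v ↦ (u), y ↦ (t (h (k)) (m (r)) (t (u) (k) (r)))}


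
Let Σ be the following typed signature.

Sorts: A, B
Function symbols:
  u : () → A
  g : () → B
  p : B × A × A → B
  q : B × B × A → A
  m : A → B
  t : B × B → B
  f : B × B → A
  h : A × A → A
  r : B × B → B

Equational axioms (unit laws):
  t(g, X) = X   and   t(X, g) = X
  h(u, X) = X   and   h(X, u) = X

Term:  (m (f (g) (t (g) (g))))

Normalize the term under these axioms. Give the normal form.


normal form = (m (f (g) (g)))

1. (m (f (g) (t (g) (g))))  →  (m (f (g) (g)))


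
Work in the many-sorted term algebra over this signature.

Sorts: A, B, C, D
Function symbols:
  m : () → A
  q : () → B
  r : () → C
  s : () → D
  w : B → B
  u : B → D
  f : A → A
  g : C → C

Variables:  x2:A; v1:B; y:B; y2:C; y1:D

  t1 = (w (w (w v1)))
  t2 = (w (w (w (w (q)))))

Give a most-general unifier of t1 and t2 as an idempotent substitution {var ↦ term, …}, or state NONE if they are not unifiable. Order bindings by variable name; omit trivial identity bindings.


{v1 ↦ (w (q))}


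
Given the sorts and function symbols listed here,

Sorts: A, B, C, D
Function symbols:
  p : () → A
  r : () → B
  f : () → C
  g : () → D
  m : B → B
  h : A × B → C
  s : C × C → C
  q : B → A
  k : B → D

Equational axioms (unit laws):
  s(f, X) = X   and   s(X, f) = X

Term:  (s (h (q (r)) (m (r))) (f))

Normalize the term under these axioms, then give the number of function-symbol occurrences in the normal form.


1. (s (h (q (r)) (m (r))) (f))  →  (h (q (r)) (m (r)))
normal form: (h (q (r)) (m (r)))

size = 5


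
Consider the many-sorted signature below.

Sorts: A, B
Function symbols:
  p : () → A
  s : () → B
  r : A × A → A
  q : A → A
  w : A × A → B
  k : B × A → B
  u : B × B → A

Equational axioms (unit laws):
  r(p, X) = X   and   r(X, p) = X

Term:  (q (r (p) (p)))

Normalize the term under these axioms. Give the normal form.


1. (q (r (p) (p)))  →  (q (p))

normal form = (q (p))


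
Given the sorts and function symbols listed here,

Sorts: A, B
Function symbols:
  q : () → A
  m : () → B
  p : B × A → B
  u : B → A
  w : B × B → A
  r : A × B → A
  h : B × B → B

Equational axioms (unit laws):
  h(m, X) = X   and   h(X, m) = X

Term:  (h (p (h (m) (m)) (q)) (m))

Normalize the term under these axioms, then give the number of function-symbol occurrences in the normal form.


1. (h (p (h (m) (m)) (q)) (m))  →  (p (h (m) (m)) (q))
2. (p (h (m) (m)) (q))  →  (p (m) (q))
normal form: (p (m) (q))

size = 3


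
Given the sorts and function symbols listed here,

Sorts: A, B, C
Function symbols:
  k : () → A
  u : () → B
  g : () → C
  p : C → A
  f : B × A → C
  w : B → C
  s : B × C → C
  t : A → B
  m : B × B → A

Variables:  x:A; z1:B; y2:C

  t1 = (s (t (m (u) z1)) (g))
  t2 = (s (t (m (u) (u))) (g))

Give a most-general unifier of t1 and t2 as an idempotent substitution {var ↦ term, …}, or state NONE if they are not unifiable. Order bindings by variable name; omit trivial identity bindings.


{z1 ↦ (u)}


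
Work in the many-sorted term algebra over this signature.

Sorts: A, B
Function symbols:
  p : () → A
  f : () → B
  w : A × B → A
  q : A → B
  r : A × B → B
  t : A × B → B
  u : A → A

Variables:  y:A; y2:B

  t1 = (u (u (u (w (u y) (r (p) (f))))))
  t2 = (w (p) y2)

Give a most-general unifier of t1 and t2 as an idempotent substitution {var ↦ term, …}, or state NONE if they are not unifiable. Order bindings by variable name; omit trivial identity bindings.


NONE (not unifiable)

head clash or occurs-check failure — not unifiable


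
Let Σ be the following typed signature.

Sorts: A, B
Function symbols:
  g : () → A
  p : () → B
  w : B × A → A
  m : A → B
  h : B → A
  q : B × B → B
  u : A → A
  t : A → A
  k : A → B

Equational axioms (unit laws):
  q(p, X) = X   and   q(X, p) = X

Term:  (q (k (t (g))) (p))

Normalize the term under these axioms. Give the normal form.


normal form = (k (t (g)))

1. (q (k (t (g))) (p))  →  (k (t (g)))


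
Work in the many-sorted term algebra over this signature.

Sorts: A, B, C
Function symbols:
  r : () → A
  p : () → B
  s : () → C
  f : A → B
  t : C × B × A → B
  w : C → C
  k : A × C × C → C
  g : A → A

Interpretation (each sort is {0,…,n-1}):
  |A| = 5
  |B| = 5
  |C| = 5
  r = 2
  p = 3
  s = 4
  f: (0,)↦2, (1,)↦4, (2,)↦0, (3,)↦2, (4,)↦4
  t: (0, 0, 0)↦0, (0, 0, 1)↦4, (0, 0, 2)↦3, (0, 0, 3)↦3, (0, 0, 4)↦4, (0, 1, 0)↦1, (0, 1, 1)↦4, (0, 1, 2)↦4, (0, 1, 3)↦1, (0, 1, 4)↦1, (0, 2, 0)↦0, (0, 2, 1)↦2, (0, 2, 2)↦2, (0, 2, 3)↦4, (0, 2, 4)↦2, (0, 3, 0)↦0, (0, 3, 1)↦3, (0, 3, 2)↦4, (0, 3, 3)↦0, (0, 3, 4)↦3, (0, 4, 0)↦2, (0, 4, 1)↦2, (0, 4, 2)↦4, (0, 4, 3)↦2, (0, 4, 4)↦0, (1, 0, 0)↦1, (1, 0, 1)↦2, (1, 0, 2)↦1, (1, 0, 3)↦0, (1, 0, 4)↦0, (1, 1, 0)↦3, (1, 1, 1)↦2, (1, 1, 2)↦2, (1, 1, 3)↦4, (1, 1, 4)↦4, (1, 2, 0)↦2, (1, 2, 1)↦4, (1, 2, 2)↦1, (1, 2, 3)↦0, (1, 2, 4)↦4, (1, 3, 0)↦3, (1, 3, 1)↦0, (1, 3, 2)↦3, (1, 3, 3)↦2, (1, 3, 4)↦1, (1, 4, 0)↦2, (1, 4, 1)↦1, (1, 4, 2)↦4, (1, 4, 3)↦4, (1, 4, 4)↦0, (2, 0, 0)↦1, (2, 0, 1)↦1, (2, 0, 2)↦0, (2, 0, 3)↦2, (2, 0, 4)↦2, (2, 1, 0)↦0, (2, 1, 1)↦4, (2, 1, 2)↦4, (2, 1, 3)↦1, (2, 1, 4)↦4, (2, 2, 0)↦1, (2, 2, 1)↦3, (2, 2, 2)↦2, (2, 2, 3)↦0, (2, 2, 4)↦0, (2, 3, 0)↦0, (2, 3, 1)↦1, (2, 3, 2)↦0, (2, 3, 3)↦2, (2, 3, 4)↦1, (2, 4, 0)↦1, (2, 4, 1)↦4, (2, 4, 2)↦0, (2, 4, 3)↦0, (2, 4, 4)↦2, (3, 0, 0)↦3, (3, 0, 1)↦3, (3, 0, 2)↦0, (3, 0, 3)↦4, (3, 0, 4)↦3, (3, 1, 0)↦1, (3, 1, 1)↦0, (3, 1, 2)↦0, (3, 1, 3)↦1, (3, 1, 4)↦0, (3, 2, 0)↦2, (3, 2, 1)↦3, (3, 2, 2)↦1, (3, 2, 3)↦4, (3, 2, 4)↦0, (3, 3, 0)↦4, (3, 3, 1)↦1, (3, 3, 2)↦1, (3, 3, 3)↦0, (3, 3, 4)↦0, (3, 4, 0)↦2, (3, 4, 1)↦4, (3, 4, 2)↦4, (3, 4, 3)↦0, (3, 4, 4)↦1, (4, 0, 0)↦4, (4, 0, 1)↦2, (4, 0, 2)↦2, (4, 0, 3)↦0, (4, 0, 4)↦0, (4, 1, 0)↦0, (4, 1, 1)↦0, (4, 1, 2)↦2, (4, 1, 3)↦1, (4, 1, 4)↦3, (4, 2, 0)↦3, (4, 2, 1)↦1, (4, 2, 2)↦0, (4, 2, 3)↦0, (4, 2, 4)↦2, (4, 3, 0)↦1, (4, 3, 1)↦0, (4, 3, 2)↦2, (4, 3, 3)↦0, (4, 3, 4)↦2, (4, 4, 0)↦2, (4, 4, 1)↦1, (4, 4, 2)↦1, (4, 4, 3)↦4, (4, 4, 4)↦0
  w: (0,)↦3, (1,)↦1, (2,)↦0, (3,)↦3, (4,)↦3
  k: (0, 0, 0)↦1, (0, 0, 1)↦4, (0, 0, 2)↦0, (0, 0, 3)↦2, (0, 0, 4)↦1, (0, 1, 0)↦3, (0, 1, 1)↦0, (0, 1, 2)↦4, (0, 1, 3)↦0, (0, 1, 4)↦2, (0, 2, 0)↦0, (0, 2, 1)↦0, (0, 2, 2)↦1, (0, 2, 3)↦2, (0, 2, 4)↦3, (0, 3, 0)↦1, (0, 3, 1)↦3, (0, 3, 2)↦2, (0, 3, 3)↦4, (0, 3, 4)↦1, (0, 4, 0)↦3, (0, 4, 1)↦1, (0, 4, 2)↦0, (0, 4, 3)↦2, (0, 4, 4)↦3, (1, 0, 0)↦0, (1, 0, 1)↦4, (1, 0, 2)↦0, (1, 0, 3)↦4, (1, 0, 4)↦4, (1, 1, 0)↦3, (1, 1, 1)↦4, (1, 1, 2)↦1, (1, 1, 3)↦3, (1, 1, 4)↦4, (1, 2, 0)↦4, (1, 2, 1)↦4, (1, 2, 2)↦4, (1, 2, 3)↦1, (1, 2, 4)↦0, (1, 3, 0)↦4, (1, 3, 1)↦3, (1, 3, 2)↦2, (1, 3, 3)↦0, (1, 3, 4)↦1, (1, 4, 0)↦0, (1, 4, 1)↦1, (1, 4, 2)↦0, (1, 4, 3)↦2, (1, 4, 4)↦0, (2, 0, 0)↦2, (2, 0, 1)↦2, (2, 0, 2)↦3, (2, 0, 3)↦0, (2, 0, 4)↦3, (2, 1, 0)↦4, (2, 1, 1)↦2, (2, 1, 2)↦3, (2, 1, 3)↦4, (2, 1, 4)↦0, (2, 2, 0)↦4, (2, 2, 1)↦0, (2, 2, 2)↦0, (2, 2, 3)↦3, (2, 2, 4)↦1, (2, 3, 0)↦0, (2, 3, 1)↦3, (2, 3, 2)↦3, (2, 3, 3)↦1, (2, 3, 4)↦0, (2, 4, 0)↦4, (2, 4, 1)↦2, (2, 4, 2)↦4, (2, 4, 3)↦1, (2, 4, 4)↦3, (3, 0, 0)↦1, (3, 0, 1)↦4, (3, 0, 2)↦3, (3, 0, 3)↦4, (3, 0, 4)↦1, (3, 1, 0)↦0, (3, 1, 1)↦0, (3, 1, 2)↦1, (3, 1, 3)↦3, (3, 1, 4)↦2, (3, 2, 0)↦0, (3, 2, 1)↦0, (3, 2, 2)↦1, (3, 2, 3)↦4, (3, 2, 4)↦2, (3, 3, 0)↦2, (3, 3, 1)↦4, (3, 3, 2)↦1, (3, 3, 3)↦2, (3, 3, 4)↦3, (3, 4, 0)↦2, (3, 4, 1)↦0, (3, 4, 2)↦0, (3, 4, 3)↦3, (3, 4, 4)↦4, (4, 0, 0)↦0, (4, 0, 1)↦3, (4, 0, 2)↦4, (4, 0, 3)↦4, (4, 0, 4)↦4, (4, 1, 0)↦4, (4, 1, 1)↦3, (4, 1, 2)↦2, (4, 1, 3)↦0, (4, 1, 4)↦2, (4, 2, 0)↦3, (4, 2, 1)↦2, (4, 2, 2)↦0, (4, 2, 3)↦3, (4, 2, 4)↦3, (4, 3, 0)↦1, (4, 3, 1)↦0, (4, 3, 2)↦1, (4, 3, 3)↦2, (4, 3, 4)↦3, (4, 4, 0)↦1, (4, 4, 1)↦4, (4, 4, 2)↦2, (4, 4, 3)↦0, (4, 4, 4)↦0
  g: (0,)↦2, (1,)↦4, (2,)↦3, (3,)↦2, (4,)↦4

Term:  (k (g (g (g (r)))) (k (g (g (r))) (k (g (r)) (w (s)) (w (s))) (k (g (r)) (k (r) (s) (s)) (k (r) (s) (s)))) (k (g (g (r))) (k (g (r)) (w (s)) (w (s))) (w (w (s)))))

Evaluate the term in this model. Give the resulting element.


value = 4

  r = 2
  (g (r)) = g(2,) = 3
  (g (g (r))) = g(3,) = 2
  (g (g (g (r)))) = g(2,) = 3
  r = 2
  (g (r)) = g(2,) = 3
  (g (g (r))) = g(3,) = 2
  r = 2
  (g (r)) = g(2,) = 3
  s = 4
  (w (s)) = w(4,) = 3
  s = 4
  (w (s)) = w(4,) = 3
  (k (g (r)) (w (s)) (w (s))) = k(3, 3, 3) = 2
  r = 2
  (g (r)) = g(2,) = 3
  r = 2
  s = 4
  s = 4
  (k (r) (s) (s)) = k(2, 4, 4) = 3
  r = 2
  s = 4
  s = 4
  (k (r) (s) (s)) = k(2, 4, 4) = 3
  (k (g (r)) (k (r) (s) (s)) (k (r) (s) (s))) = k(3, 3, 3) = 2
  (k (g (g (r))) (k (g (r)) (w (s)) (w (s))) (k (g (r)) (k (r) (s) (s)) (k (r) (s) (s)))) = k(2, 2, 2) = 0
  r = 2
  (g (r)) = g(2,) = 3
  (g (g (r))) = g(3,) = 2
  r = 2
  (g (r)) = g(2,) = 3
  s = 4
  (w (s)) = w(4,) = 3
  s = 4
  (w (s)) = w(4,) = 3
  (k (g (r)) (w (s)) (w (s))) = k(3, 3, 3) = 2
  s = 4
  (w (s)) = w(4,) = 3
  (w (w (s))) = w(3,) = 3
  (k (g (g (r))) (k (g (r)) (w (s)) (w (s))) (w (w (s)))) = k(2, 2, 3) = 3
  (k (g (g (g (r)))) (k (g (g (r))) (k (g (r)) (w (s)) (w (s))) (k (g (r)) (k (r) (s) (s)) (k (r) (s) (s)))) (k (g (g (r))) (k (g (r)) (w (s)) (w (s))) (w (w (s))))) = k(3, 0, 3) = 4


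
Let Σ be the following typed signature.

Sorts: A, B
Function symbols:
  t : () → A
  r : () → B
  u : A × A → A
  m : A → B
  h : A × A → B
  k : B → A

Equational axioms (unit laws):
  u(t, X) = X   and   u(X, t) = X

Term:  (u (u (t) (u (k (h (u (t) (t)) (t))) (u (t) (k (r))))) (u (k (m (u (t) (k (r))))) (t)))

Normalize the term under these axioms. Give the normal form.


normal form = (u (u (k (h (t) (t))) (k (r))) (k (m (k (r)))))

1. (u (u (t) (u (k (h (u (t) (t)) (t))) (u (t) (k (r))))) (u (k (m (u (t) (k (r))))) (t)))  →  (u (u (k (h (u (t) (t)) (t))) (u (t) (k (r)))) (u (k (m (u (t) (k (r))))) (t)))
2. (u (u (k (h (u (t) (t)) (t))) (u (t) (k (r)))) (u (k (m (u (t) (k (r))))) (t)))  →  (u (u (k (h (t) (t))) (u (t) (k (r)))) (u (k (m (u (t) (k (r))))) (t)))
3. (u (u (k (h (t) (t))) (u (t) (k (r)))) (u (k (m (u (t) (k (r))))) (t)))  →  (u (u (k (h (t) (t))) (k (r))) (u (k (m (u (t) (k (r))))) (t)))
4. (u (u (k (h (t) (t))) (k (r))) (u (k (m (u (t) (k (r))))) (t)))  →  (u (u (k (h (t) (t))) (k (r))) (k (m (u (t) (k (r))))))
5. (u (u (k (h (t) (t))) (k (r))) (k (m (u (t) (k (r))))))  →  (u (u (k (h (t) (t))) (k (r))) (k (m (k (r)))))


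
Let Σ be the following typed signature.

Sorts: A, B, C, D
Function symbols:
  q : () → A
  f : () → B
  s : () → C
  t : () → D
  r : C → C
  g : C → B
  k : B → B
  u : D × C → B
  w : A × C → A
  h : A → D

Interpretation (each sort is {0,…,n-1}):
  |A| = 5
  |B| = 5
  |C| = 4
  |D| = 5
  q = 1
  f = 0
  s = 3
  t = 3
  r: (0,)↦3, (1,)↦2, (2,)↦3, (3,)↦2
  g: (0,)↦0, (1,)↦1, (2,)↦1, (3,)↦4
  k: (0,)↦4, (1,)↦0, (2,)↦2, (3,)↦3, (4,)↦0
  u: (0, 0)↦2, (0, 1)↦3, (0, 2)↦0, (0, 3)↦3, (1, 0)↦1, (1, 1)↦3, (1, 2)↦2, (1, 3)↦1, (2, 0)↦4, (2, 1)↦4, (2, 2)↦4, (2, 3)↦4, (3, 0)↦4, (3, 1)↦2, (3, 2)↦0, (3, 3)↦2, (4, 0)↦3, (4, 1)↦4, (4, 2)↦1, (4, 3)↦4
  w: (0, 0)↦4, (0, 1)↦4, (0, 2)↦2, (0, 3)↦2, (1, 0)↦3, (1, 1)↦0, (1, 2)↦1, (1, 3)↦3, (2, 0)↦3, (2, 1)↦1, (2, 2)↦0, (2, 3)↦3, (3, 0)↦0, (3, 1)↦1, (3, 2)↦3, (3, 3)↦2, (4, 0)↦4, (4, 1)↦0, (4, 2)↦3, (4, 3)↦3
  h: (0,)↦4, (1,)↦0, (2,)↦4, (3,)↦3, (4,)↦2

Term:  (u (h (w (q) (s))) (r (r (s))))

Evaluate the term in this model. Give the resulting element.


  q = 1
  s = 3
  (w (q) (s)) = w(1, 3) = 3
  (h (w (q) (s))) = h(3,) = 3
  s = 3
  (r (s)) = r(3,) = 2
  (r (r (s))) = r(2,) = 3
  (u (h (w (q) (s))) (r (r (s)))) = u(3, 3) = 2

value = 2


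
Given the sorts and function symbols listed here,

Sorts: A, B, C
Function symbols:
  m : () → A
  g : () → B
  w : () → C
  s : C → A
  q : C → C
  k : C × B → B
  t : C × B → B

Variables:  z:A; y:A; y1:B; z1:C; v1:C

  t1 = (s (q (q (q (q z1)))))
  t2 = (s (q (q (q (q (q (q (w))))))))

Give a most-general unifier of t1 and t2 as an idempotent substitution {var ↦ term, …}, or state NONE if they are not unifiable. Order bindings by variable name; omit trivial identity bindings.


{z1 ↦ (q (q (w)))}


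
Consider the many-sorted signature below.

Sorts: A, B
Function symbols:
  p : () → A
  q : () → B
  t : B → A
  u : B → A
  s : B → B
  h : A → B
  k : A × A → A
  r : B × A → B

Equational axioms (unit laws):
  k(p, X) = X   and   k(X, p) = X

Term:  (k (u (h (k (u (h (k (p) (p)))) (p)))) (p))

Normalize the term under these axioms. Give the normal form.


normal form = (u (h (u (h (p)))))

1. (k (u (h (k (u (h (k (p) (p)))) (p)))) (p))  →  (u (h (k (u (h (k (p) (p)))) (p))))
2. (u (h (k (u (h (k (p) (p)))) (p))))  →  (u (h (u (h (k (p) (p))))))
3. (u (h (u (h (k (p) (p))))))  →  (u (h (u (h (p)))))


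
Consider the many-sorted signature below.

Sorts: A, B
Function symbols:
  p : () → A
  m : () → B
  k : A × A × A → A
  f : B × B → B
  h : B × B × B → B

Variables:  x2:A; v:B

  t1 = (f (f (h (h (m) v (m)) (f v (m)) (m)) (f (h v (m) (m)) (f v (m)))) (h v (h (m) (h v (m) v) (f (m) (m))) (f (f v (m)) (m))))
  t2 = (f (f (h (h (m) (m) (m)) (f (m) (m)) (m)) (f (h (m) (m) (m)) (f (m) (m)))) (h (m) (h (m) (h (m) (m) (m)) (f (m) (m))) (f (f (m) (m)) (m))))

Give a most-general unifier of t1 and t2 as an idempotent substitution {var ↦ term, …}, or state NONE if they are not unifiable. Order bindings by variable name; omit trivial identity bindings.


{v ↦ (m)}


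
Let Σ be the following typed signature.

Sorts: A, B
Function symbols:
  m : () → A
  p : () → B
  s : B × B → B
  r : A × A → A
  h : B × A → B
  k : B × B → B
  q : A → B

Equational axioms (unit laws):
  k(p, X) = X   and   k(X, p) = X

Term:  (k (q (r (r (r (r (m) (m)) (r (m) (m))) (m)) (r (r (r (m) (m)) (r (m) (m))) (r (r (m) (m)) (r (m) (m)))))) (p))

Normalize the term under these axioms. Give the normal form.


1. (k (q (r (r (r (r (m) (m)) (r (m) (m))) (m)) (r (r (r (m) (m)) (r (m) (m))) (r (r (m) (m)) (r (m) (m)))))) (p))  →  (q (r (r (r (r (m) (m)) (r (m) (m))) (m)) (r (r (r (m) (m)) (r (m) (m))) (r (r (m) (m)) (r (m) (m))))))

normal form = (q (r (r (r (r (m) (m)) (r (m) (m))) (m)) (r (r (r (m) (m)) (r (m) (m))) (r (r (m) (m)) (r (m) (m))))))


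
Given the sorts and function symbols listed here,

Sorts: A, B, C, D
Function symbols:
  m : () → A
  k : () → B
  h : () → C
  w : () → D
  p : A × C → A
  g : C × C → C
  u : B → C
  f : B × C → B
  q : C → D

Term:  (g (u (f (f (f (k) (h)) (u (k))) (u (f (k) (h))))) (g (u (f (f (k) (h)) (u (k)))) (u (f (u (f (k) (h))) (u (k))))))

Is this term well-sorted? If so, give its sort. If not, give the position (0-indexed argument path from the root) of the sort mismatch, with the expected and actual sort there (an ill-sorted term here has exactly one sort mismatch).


          (k) : B
          (h) : C
        (f (k) (h)) : B
          (k) : B
        (u (k)) : C
      (f (f (k) (h)) (u (k))) : B
          (k) : B
          (h) : C
        (f (k) (h)) : B
      (u (f (k) (h))) : C
    (f (f (f (k) (h)) (u (k))) (u (f (k) (h)))) : B
  (u (f (f (f (k) (h)) (u (k))) (u (f (k) (h))))) : C
          (k) : B
          (h) : C
        (f (k) (h)) : B
          (k) : B
        (u (k)) : C
      (f (f (k) (h)) (u (k))) : B
    (u (f (f (k) (h)) (u (k)))) : C
            (k) : B
            (h) : C
          (f (k) (h)) : B
        (u (f (k) (h))) : C
          (k) : B
        (u (k)) : C
      (f (u (f (k) (h))) (u (k))) : ✗ arg 0 at [1, 1, 0, 0] has sort C, expected B

ill-sorted at position [1, 1, 0, 0]: expected B, got C


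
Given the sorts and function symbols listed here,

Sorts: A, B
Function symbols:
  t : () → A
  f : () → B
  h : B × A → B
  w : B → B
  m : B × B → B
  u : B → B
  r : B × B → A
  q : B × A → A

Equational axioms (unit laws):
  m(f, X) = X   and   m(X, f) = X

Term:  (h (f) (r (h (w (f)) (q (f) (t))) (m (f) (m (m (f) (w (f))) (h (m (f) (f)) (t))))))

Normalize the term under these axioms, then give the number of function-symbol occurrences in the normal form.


size = 15

1. (h (f) (r (h (w (f)) (q (f) (t))) (m (f) (m (m (f) (w (f))) (h (m (f) (f)) (t))))))  →  (h (f) (r (h (w (f)) (q (f) (t))) (m (m (f) (w (f))) (h (m (f) (f)) (t)))))
2. (h (f) (r (h (w (f)) (q (f) (t))) (m (m (f) (w (f))) (h (m (f) (f)) (t)))))  →  (h (f) (r (h (w (f)) (q (f) (t))) (m (w (f)) (h (m (f) (f)) (t)))))
3. (h (f) (r (h (w (f)) (q (f) (t))) (m (w (f)) (h (m (f) (f)) (t)))))  →  (h (f) (r (h (w (f)) (q (f) (t))) (m (w (f)) (h (f) (t)))))
normal form: (h (f) (r (h (w (f)) (q (f) (t))) (m (w (f)) (h (f) (t)))))


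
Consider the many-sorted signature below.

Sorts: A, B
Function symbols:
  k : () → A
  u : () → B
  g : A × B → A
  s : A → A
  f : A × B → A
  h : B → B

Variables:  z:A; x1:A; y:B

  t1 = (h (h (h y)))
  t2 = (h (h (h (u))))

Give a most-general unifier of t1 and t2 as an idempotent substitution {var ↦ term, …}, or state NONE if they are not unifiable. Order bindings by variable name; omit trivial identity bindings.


{y ↦ (u)}


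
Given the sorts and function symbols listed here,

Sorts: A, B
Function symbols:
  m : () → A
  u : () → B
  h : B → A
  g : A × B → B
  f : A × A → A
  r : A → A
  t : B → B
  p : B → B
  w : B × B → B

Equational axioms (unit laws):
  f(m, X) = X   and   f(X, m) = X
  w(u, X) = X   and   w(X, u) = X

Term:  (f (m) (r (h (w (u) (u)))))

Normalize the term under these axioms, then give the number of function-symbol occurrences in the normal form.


1. (f (m) (r (h (w (u) (u)))))  →  (r (h (w (u) (u))))
2. (r (h (w (u) (u))))  →  (r (h (u)))
normal form: (r (h (u)))

size = 3


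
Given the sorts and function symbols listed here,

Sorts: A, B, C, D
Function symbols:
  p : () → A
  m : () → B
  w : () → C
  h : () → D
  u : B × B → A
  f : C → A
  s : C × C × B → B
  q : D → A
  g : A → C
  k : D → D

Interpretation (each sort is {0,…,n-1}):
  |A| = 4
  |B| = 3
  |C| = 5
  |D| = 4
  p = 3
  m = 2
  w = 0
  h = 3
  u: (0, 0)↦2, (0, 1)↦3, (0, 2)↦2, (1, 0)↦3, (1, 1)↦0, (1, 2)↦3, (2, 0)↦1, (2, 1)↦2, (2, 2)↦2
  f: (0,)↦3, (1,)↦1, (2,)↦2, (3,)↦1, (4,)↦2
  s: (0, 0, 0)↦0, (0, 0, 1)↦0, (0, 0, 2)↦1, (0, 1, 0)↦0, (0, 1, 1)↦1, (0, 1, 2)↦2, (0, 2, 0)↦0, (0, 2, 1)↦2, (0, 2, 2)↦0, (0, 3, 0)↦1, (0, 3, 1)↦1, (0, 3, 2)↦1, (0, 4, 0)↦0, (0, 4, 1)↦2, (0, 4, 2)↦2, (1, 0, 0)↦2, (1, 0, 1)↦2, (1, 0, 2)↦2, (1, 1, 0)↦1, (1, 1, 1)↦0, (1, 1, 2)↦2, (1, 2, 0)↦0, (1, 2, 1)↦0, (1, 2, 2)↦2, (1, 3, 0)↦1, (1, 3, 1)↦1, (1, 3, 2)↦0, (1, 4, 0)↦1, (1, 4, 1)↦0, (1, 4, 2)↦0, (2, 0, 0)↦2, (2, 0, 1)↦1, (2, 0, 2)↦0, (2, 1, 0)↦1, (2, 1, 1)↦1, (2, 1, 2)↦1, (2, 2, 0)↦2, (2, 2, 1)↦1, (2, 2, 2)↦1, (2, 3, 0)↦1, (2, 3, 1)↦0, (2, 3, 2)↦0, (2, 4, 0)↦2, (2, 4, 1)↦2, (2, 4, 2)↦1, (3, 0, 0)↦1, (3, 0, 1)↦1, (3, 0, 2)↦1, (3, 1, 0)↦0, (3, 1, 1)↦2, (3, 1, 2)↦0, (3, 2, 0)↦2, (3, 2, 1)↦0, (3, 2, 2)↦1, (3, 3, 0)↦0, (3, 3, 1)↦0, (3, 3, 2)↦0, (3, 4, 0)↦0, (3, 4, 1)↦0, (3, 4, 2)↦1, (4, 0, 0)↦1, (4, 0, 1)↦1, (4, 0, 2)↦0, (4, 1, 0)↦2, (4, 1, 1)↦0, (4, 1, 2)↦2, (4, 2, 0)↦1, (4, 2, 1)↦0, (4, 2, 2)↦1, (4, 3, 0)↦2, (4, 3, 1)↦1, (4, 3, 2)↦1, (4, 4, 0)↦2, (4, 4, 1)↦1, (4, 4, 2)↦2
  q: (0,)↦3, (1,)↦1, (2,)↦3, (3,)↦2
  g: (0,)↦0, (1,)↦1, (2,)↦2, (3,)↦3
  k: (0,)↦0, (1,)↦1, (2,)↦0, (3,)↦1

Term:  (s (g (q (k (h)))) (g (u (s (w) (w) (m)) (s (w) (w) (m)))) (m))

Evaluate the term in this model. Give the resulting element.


  h = 3
  (k (h)) = k(3,) = 1
  (q (k (h))) = q(1,) = 1
  (g (q (k (h)))) = g(1,) = 1
  w = 0
  w = 0
  m = 2
  (s (w) (w) (m)) = s(0, 0, 2) = 1
  w = 0
  w = 0
  m = 2
  (s (w) (w) (m)) = s(0, 0, 2) = 1
  (u (s (w) (w) (m)) (s (w) (w) (m))) = u(1, 1) = 0
  (g (u (s (w) (w) (m)) (s (w) (w) (m)))) = g(0,) = 0
  m = 2
  (s (g (q (k (h)))) (g (u (s (w) (w) (m)) (s (w) (w) (m)))) (m)) = s(1, 0, 2) = 2

value = 2


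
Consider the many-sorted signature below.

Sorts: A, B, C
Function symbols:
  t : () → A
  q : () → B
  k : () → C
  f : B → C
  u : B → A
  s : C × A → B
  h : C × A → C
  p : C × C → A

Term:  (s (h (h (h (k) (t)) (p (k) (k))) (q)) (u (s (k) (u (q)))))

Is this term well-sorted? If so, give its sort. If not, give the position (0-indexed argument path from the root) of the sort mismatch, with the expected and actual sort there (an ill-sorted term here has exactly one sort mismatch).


ill-sorted at position [0, 1]: expected A, got B

        (k) : C
        (t) : A
      (h (k) (t)) : C
        (k) : C
        (k) : C
      (p (k) (k)) : A
    (h (h (k) (t)) (p (k) (k))) : C
    (q) : B
  (h (h (h (k) (t)) (p (k) (k))) (q)) : ✗ arg 1 at [0, 1] has sort B, expected A
      (k) : C
        (q) : B
      (u (q)) : A
    (s (k) (u (q))) : B
  (u (s (k) (u (q)))) : A


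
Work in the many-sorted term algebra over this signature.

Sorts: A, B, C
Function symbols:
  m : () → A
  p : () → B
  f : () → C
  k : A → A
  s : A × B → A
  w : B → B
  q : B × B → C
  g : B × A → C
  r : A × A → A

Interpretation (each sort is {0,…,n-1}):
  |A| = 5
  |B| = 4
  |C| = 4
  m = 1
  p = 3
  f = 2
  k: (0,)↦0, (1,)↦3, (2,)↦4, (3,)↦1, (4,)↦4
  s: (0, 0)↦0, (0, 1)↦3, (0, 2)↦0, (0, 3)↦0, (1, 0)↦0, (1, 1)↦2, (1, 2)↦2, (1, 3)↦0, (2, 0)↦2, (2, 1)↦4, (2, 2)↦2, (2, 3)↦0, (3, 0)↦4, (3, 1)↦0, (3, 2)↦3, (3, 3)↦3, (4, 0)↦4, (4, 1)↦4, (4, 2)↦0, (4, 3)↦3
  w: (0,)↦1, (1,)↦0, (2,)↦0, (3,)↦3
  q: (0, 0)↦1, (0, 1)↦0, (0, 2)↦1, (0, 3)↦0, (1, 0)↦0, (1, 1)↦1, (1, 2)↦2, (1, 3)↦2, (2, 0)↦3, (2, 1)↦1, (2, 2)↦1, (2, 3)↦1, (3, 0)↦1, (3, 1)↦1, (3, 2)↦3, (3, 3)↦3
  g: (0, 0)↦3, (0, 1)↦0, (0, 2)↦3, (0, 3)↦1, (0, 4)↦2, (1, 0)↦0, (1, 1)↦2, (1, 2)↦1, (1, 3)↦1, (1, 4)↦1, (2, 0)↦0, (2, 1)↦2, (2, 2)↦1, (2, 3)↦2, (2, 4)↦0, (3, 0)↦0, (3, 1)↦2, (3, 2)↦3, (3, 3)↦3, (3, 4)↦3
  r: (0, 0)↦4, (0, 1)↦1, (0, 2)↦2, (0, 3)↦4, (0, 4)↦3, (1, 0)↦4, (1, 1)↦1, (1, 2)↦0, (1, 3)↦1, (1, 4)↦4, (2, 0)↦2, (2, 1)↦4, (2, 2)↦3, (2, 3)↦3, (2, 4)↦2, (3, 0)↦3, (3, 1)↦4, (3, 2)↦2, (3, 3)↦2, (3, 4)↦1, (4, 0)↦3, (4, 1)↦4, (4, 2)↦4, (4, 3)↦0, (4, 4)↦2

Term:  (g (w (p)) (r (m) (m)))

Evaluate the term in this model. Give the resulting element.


value = 2

  p = 3
  (w (p)) = w(3,) = 3
  m = 1
  m = 1
  (r (m) (m)) = r(1, 1) = 1
  (g (w (p)) (r (m) (m))) = g(3, 1) = 2


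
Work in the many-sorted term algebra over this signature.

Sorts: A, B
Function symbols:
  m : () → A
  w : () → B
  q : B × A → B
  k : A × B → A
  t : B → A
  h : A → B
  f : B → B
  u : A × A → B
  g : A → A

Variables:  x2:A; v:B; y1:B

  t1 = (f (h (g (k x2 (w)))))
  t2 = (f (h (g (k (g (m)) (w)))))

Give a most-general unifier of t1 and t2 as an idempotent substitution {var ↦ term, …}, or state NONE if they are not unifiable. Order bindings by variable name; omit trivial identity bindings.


{x2 ↦ (g (m))}


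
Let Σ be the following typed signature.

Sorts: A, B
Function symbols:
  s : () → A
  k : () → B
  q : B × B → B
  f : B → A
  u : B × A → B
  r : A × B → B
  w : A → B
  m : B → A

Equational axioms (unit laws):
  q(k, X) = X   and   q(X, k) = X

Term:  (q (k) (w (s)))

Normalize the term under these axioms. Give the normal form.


1. (q (k) (w (s)))  →  (w (s))

normal form = (w (s))


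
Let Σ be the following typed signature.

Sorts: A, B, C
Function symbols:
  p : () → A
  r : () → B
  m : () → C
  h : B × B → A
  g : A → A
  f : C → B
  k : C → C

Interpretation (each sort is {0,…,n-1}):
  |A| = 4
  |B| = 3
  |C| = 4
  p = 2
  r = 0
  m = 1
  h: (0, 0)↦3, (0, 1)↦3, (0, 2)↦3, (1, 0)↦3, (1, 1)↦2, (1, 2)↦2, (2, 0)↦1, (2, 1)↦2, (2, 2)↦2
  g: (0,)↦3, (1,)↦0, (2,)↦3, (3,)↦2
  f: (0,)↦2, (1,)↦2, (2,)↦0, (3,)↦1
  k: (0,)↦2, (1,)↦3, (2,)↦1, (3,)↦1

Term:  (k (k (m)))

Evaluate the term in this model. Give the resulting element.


  m = 1
  (k (m)) = k(1,) = 3
  (k (k (m))) = k(3,) = 1

value = 1


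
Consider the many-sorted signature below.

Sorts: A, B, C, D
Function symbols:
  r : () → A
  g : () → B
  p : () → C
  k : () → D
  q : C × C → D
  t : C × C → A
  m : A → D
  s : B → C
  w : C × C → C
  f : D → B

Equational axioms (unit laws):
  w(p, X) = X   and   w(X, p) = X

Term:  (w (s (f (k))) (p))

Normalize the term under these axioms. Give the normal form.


normal form = (s (f (k)))

1. (w (s (f (k))) (p))  →  (s (f (k)))


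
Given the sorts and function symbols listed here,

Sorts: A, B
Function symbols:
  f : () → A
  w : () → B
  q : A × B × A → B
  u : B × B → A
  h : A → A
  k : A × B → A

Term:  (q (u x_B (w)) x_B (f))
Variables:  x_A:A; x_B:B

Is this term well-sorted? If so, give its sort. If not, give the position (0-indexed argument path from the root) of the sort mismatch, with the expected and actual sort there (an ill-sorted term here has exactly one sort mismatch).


well-sorted; sort = B

    x_B : B
    (w) : B
  (u x_B (w)) : A
  x_B : B
  (f) : A
(q (u x_B (w)) x_B (f)) : B


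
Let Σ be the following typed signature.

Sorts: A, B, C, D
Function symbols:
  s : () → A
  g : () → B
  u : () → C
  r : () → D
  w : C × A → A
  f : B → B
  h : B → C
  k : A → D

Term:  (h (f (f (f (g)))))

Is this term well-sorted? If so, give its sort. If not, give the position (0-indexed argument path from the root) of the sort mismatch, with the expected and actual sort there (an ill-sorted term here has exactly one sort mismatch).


well-sorted; sort = C

        (g) : B
      (f (g)) : B
    (f (f (g))) : B
  (f (f (f (g)))) : B
(h (f (f (f (g))))) : C


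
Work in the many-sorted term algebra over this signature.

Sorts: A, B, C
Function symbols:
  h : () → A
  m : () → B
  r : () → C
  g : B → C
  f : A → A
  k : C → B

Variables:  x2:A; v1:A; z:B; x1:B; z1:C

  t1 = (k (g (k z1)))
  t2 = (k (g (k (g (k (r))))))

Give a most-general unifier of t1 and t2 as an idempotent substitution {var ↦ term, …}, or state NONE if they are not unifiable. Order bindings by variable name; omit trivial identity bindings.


{z1 ↦ (g (k (r)))}
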